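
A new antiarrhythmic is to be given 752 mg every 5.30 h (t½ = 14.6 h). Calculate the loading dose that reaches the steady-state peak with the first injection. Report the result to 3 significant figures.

k = ln 2 / 14.6 = 0.04748 h⁻¹
Accumulation ratio R = 1 / (1 − e^(−kτ)) = 1 / (1 − e^(−0.04748×5.30)) = 1 / (1 − 0.7775) = 4.495
Loading dose = maintenance dose × R = 752 × 4.495 ≈ 3380 mg

3380 mg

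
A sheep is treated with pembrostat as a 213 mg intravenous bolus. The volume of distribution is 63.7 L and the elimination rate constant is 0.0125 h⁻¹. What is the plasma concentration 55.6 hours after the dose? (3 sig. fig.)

C₀ = dose / V = 213 / 63.7 = 3.344 µg/mL
C(t) = C₀ e^(−kt) = 3.344 × e^(−0.01250 × 55.6) = 3.344 × e^(−0.6950) = 3.344 × 0.4991 ≈ 1.67 µg/mL

1.67 µg/mL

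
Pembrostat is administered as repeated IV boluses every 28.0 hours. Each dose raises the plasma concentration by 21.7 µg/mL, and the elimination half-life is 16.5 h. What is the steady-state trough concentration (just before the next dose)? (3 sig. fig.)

9.68 µg/mL

k = ln 2 / 16.5 = 0.04201 h⁻¹
Fraction remaining after one interval: e^(−kτ) = e^(−0.04201 × 28.0) = 0.3084
R = 1 / (1 − 0.3084) = 1.446
Css,max = 21.7 × 1.446 = 31.38 µg/mL
Css,min = Css,max × e^(−kτ) = 31.38 × 0.3084 ≈ 9.68 µg/mL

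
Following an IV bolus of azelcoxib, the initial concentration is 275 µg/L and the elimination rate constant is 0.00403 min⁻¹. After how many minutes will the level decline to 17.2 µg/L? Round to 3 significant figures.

C(t) = C₀ e^(−kt)  ⇒  t = ln(C₀/C) / k
t = ln(275/17.2) / 0.004030 = 2.772 / 0.004030 ≈ 688 minutes

688 minutes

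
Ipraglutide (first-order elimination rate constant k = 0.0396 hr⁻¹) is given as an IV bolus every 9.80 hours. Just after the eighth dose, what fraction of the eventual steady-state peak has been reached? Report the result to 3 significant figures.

0.955

f_n = 1 − e^(−nkτ) = 1 − e^(−8 × 0.03960 × 9.80) = 1 − e^(−3.105) = 1 − 0.04484 ≈ 0.955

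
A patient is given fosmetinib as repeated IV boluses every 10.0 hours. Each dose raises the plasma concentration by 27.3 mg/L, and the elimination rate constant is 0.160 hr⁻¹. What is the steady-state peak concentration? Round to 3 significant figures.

34.2 mg/L

Fraction remaining after one interval: e^(−kτ) = e^(−0.1600 × 10.0) = 0.2019
R = 1 / (1 − 0.2019) = 1.253
Css,max = 27.3 × 1.253 ≈ 34.2 mg/L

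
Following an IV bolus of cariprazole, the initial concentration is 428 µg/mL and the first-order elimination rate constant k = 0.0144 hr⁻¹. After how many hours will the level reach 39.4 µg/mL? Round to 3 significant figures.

166 hours

C(t) = C₀ e^(−kt)  ⇒  t = ln(C₀/C) / k
t = ln(428/39.4) / 0.01440 = 2.385 / 0.01440 ≈ 166 hours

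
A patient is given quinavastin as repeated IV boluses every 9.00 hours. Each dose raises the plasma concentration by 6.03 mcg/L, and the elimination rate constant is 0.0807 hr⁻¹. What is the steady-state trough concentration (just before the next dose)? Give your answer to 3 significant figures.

5.65 mcg/L

Fraction remaining after one interval: e^(−kτ) = e^(−0.08070 × 9.00) = 0.4837
R = 1 / (1 − 0.4837) = 1.937
Css,max = 6.03 × 1.937 = 11.68 mcg/L
Css,min = Css,max × e^(−kτ) = 11.68 × 0.4837 ≈ 5.65 mcg/L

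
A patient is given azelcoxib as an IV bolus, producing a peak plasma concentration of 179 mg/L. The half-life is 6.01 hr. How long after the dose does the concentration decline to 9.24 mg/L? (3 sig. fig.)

25.7 hours

k = ln 2 / 6.01 = 0.1153 hr⁻¹
C(t) = C₀ e^(−kt)  ⇒  t = ln(C₀/C) / k
t = ln(179/9.24) / 0.1153 = 2.964 / 0.1153 ≈ 25.7 hours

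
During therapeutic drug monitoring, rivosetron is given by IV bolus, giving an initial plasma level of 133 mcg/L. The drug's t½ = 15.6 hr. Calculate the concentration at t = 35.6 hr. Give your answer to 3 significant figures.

k = ln 2 / 15.6 = 0.04443 hr⁻¹
C(t) = C₀ e^(−kt) = 133 × e^(−0.04443 × 35.6) = 133 × e^(−1.582) = 133 × 0.2056 ≈ 27.3 mcg/L

27.3 mcg/L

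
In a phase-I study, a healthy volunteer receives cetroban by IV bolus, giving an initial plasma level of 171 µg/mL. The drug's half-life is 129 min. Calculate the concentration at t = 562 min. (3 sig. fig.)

8.35 µg/mL

k = ln 2 / 129 = 0.005373 min⁻¹
562 min is 4.357 half-lives, so C = 171 × (1/2)^4.357 = 171 × 0.04881 ≈ 8.35 µg/mL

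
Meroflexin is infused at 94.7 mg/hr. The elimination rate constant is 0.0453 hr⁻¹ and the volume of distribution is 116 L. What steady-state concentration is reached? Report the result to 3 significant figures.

18.0 mg/L

CL = k · V = 0.0453 × 116 = 5.255 L/hr
Css = rate / CL = 94.7 / 5.255 ≈ 18.0 mg/L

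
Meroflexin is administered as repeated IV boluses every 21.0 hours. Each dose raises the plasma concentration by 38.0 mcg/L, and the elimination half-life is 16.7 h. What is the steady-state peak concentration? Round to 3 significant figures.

65.3 mcg/L

k = ln 2 / 16.7 = 0.04151 h⁻¹
Fraction remaining after one interval: e^(−kτ) = e^(−0.04151 × 21.0) = 0.4183
R = 1 / (1 − 0.4183) = 1.719
Css,max = 38.0 × 1.719 ≈ 65.3 mcg/L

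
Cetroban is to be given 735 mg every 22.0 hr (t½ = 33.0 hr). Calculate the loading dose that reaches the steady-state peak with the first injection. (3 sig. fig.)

1990 mg

k = ln 2 / 33.0 = 0.02100 hr⁻¹
Accumulation ratio R = 1 / (1 − e^(−kτ)) = 1 / (1 − e^(−0.02100×22.0)) = 1 / (1 − 0.6300) = 2.702
Loading dose = maintenance dose × R = 735 × 2.702 ≈ 1990 mg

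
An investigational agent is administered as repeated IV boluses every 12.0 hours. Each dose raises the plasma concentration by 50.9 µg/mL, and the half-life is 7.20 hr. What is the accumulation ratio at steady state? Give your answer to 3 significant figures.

1.46

k = ln 2 / 7.20 = 0.09627 hr⁻¹
Fraction remaining after one interval: e^(−kτ) = e^(−0.09627 × 12.0) = 0.3150
R = 1 / (1 − 0.3150) = 1 / 0.6850 ≈ 1.46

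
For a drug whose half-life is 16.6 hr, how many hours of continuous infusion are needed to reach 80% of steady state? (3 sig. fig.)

k = ln 2 / 16.6 = 0.04176 hr⁻¹
f = 1 − e^(−kt)  ⇒  t = −ln(1 − f) / k
t = −ln(1 − 0.8) / 0.04176 = 1.609 / 0.04176 ≈ 38.5 hours

38.5 hours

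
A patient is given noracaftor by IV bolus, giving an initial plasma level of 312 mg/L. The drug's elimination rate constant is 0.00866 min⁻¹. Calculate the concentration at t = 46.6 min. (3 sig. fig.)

208 mg/L

C(t) = C₀ e^(−kt) = 312 × e^(−0.008660 × 46.6) = 312 × e^(−0.4036) = 312 × 0.6679 ≈ 208 mg/L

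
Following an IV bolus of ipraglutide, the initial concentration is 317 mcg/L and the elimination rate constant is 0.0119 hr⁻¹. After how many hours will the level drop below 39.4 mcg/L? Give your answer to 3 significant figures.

C(t) = C₀ e^(−kt)  ⇒  t = ln(C₀/C) / k
t = ln(317/39.4) / 0.01190 = 2.085 / 0.01190 ≈ 175 hours

175 hours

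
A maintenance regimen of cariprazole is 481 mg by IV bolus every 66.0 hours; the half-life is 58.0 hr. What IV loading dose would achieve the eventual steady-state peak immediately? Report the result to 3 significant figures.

k = ln 2 / 58.0 = 0.01195 hr⁻¹
Accumulation ratio R = 1 / (1 − e^(−kτ)) = 1 / (1 − e^(−0.01195×66.0)) = 1 / (1 − 0.4544) = 1.833
Loading dose = maintenance dose × R = 481 × 1.833 ≈ 882 mg

882 mg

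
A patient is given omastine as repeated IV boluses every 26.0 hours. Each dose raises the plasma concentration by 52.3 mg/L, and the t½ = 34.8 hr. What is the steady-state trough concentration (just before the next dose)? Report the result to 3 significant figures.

k = ln 2 / 34.8 = 0.01992 hr⁻¹
Fraction remaining after one interval: e^(−kτ) = e^(−0.01992 × 26.0) = 0.5958
R = 1 / (1 − 0.5958) = 2.474
Css,max = 52.3 × 2.474 = 129.4 mg/L
Css,min = Css,max × e^(−kτ) = 129.4 × 0.5958 ≈ 77.1 mg/L

77.1 mg/L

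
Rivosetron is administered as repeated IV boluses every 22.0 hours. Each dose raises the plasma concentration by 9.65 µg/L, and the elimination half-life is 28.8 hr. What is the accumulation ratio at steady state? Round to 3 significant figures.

k = ln 2 / 28.8 = 0.02407 hr⁻¹
Fraction remaining after one interval: e^(−kτ) = e^(−0.02407 × 22.0) = 0.5889
R = 1 / (1 − 0.5889) = 1 / 0.4111 ≈ 2.43

2.43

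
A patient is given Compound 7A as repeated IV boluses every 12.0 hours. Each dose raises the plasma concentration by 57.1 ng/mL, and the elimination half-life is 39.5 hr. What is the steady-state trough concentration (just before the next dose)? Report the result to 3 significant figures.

k = ln 2 / 39.5 = 0.01755 hr⁻¹
Fraction remaining after one interval: e^(−kτ) = e^(−0.01755 × 12.0) = 0.8101
R = 1 / (1 − 0.8101) = 5.266
Css,max = 57.1 × 5.266 = 300.7 ng/mL
Css,min = Css,max × e^(−kτ) = 300.7 × 0.8101 ≈ 244 ng/mL

244 ng/mL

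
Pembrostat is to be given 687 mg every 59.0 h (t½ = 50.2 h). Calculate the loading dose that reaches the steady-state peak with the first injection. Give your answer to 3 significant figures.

1230 mg

k = ln 2 / 50.2 = 0.01381 h⁻¹
Accumulation ratio R = 1 / (1 − e^(−kτ)) = 1 / (1 − e^(−0.01381×59.0)) = 1 / (1 − 0.4428) = 1.795
Loading dose = maintenance dose × R = 687 × 1.795 ≈ 1230 mg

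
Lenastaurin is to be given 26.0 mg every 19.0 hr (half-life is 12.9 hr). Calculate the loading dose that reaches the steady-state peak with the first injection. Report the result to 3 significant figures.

k = ln 2 / 12.9 = 0.05373 hr⁻¹
Accumulation ratio R = 1 / (1 − e^(−kτ)) = 1 / (1 − e^(−0.05373×19.0)) = 1 / (1 − 0.3603) = 1.563
Loading dose = maintenance dose × R = 26.0 × 1.563 ≈ 40.6 mg

40.6 mg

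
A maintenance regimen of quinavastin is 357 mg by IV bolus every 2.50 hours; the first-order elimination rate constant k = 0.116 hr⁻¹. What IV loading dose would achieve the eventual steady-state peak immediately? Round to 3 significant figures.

Accumulation ratio R = 1 / (1 − e^(−kτ)) = 1 / (1 − e^(−0.1160×2.50)) = 1 / (1 − 0.7483) = 3.972
Loading dose = maintenance dose × R = 357 × 3.972 ≈ 1420 mg

1420 mg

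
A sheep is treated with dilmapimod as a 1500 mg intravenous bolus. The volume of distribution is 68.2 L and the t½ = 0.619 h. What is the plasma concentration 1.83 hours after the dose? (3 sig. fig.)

2.83 µg/mL

C₀ = dose / V = 1500 / 68.2 = 21.99 µg/mL
k = ln 2 / 0.619 = 1.120 h⁻¹
C(t) = C₀ e^(−kt) = 21.99 × e^(−1.120 × 1.83) = 21.99 × e^(−2.049) = 21.99 × 0.1288 ≈ 2.83 µg/mL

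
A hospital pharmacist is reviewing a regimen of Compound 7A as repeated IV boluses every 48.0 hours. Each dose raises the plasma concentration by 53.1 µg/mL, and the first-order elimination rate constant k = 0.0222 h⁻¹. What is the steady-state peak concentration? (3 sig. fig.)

Fraction remaining after one interval: e^(−kτ) = e^(−0.02220 × 48.0) = 0.3445
R = 1 / (1 − 0.3445) = 1.526
Css,max = 53.1 × 1.526 ≈ 81.0 µg/mL

81.0 µg/mL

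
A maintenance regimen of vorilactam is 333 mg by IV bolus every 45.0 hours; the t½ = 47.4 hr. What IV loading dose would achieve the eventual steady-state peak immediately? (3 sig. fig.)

691 mg

k = ln 2 / 47.4 = 0.01462 hr⁻¹
Accumulation ratio R = 1 / (1 − e^(−kτ)) = 1 / (1 − e^(−0.01462×45.0)) = 1 / (1 − 0.5179) = 2.074
Loading dose = maintenance dose × R = 333 × 2.074 ≈ 691 mg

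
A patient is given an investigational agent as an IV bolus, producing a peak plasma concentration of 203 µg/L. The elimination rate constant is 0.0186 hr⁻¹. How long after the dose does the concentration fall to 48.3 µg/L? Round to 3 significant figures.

C(t) = C₀ e^(−kt)  ⇒  t = ln(C₀/C) / k
t = ln(203/48.3) / 0.01860 = 1.436 / 0.01860 ≈ 77.2 hours

77.2 hours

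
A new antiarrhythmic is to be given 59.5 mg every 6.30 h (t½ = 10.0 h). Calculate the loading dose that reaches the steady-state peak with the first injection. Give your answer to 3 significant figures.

168 mg

k = ln 2 / 10.0 = 0.06931 h⁻¹
Accumulation ratio R = 1 / (1 − e^(−kτ)) = 1 / (1 − e^(−0.06931×6.30)) = 1 / (1 − 0.6462) = 2.826
Loading dose = maintenance dose × R = 59.5 × 2.826 ≈ 168 mg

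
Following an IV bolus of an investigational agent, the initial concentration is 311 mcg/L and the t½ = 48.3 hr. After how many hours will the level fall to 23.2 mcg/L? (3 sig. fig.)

k = ln 2 / 48.3 = 0.01435 hr⁻¹
C(t) = C₀ e^(−kt)  ⇒  t = ln(C₀/C) / k
t = ln(311/23.2) / 0.01435 = 2.596 / 0.01435 ≈ 181 hours

181 hours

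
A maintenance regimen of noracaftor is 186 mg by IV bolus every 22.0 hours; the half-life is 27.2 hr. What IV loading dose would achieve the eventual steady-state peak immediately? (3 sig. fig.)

433 mg

k = ln 2 / 27.2 = 0.02548 hr⁻¹
Accumulation ratio R = 1 / (1 − e^(−kτ)) = 1 / (1 − e^(−0.02548×22.0)) = 1 / (1 − 0.5708) = 2.330
Loading dose = maintenance dose × R = 186 × 2.330 ≈ 433 mg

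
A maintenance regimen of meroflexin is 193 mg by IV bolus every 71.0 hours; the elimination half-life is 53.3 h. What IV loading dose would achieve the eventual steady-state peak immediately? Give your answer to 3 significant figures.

k = ln 2 / 53.3 = 0.01300 h⁻¹
Accumulation ratio R = 1 / (1 − e^(−kτ)) = 1 / (1 − e^(−0.01300×71.0)) = 1 / (1 − 0.3972) = 1.659
Loading dose = maintenance dose × R = 193 × 1.659 ≈ 320 mg

320 mg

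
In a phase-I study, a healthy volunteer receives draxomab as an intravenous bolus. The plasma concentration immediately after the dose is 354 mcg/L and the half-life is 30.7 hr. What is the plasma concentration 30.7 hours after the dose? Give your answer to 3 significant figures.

177 mcg/L

k = ln 2 / 30.7 = 0.02258 hr⁻¹
C(t) = C₀ e^(−kt) = 354 × e^(−0.02258 × 30.7) = 354 × e^(−0.6931) = 354 × 0.5000 ≈ 177 mcg/L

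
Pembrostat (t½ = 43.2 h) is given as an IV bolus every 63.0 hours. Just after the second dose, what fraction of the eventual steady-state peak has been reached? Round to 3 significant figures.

0.868

k = ln 2 / 43.2 = 0.01605 h⁻¹
f_n = 1 − e^(−nkτ) = 1 − e^(−2 × 0.01605 × 63.0) = 1 − e^(−2.022) = 1 − 0.1324 ≈ 0.868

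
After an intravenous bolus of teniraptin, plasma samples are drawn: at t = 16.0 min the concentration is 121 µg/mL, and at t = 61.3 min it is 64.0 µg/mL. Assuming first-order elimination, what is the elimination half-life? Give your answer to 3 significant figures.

k = ln(C₁/C₂) / (t₂ − t₁) = ln(121/64.0) / (61.3 − 16.0)
  = 0.6369 / 45.30 = 0.01406 min⁻¹
t½ = ln 2 / k = ln 2 / 0.01406 ≈ 49.3 minutes

49.3 minutes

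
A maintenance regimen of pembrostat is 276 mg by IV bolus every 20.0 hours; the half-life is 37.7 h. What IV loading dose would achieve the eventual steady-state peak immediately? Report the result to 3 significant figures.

897 mg

k = ln 2 / 37.7 = 0.01839 h⁻¹
Accumulation ratio R = 1 / (1 − e^(−kτ)) = 1 / (1 − e^(−0.01839×20.0)) = 1 / (1 − 0.6923) = 3.250
Loading dose = maintenance dose × R = 276 × 3.250 ≈ 897 mg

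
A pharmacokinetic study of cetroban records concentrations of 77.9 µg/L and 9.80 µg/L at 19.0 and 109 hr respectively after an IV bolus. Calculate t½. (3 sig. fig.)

30.1 hours

k = ln(C₁/C₂) / (t₂ − t₁) = ln(77.9/9.80) / (109 − 19.0)
  = 2.073 / 90.00 = 0.02303 hr⁻¹
t½ = ln 2 / k = ln 2 / 0.02303 ≈ 30.1 hours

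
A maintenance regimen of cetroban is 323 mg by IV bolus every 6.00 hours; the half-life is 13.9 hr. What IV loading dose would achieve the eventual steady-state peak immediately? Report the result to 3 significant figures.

k = ln 2 / 13.9 = 0.04987 hr⁻¹
Accumulation ratio R = 1 / (1 − e^(−kτ)) = 1 / (1 − e^(−0.04987×6.00)) = 1 / (1 − 0.7414) = 3.867
Loading dose = maintenance dose × R = 323 × 3.867 ≈ 1250 mg

1250 mg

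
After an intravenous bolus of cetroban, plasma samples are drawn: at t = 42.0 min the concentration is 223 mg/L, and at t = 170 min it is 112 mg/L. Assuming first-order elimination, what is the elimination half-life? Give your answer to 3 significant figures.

129 minutes

k = ln(C₁/C₂) / (t₂ − t₁) = ln(223/112) / (170 − 42.0)
  = 0.6887 / 128.0 = 0.005380 min⁻¹
t½ = ln 2 / k = ln 2 / 0.005380 ≈ 129 minutes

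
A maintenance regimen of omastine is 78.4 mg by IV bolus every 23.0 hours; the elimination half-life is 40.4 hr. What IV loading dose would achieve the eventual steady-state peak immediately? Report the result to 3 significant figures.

240 mg

k = ln 2 / 40.4 = 0.01716 hr⁻¹
Accumulation ratio R = 1 / (1 − e^(−kτ)) = 1 / (1 − e^(−0.01716×23.0)) = 1 / (1 − 0.6739) = 3.067
Loading dose = maintenance dose × R = 78.4 × 3.067 ≈ 240 mg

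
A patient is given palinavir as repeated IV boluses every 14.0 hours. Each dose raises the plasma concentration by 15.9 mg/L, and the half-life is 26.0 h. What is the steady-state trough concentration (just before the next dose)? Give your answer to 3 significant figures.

k = ln 2 / 26.0 = 0.02666 h⁻¹
Fraction remaining after one interval: e^(−kτ) = e^(−0.02666 × 14.0) = 0.6885
R = 1 / (1 − 0.6885) = 3.210
Css,max = 15.9 × 3.210 = 51.04 mg/L
Css,min = Css,max × e^(−kτ) = 51.04 × 0.6885 ≈ 35.1 mg/L

35.1 mg/L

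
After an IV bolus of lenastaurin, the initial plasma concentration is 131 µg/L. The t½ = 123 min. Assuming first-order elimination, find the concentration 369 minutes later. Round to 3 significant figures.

k = ln 2 / 123 = 0.005635 min⁻¹
C(t) = C₀ e^(−kt) = 131 × e^(−0.005635 × 369) = 131 × e^(−2.079) = 131 × 0.1250 ≈ 16.4 µg/L

16.4 µg/L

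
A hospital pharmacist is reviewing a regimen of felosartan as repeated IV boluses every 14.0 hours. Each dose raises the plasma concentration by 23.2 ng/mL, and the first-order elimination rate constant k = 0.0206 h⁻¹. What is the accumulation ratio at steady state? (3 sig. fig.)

3.99

Fraction remaining after one interval: e^(−kτ) = e^(−0.02060 × 14.0) = 0.7495
R = 1 / (1 − 0.7495) = 1 / 0.2505 ≈ 3.99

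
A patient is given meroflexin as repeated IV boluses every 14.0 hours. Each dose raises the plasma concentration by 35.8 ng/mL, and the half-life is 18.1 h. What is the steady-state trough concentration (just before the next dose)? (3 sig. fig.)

50.5 ng/mL

k = ln 2 / 18.1 = 0.03830 h⁻¹
Fraction remaining after one interval: e^(−kτ) = e^(−0.03830 × 14.0) = 0.5850
R = 1 / (1 − 0.5850) = 2.410
Css,max = 35.8 × 2.410 = 86.27 ng/mL
Css,min = Css,max × e^(−kτ) = 86.27 × 0.5850 ≈ 50.5 ng/mL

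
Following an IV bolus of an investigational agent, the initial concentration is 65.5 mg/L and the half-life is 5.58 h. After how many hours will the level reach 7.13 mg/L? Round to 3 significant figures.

k = ln 2 / 5.58 = 0.1242 h⁻¹
C(t) = C₀ e^(−kt)  ⇒  t = ln(C₀/C) / k
t = ln(65.5/7.13) / 0.1242 = 2.218 / 0.1242 ≈ 17.9 hours

17.9 hours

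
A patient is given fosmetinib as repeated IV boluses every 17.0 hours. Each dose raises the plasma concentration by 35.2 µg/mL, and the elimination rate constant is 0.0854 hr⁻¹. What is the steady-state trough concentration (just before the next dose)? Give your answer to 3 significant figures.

Fraction remaining after one interval: e^(−kτ) = e^(−0.08540 × 17.0) = 0.2341
R = 1 / (1 − 0.2341) = 1.306
Css,max = 35.2 × 1.306 = 45.96 µg/mL
Css,min = Css,max × e^(−kτ) = 45.96 × 0.2341 ≈ 10.8 µg/mL

10.8 µg/mL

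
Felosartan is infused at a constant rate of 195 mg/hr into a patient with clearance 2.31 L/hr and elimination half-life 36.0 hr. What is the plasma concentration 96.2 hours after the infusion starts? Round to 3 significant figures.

71.2 mg/L

Css = rate / CL = 195 / 2.31 = 84.42 mg/L
k = ln 2 / 36.0 = 0.01925 hr⁻¹
C(t) = Css (1 − e^(−kt)) = 84.42 × (1 − e^(−1.852)) = 84.42 × 0.8431 ≈ 71.2 mg/L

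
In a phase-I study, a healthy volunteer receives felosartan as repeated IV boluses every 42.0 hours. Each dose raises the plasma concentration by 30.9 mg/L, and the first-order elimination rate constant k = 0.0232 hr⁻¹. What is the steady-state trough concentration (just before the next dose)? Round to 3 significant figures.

18.7 mg/L

Fraction remaining after one interval: e^(−kτ) = e^(−0.02320 × 42.0) = 0.3774
R = 1 / (1 − 0.3774) = 1.606
Css,max = 30.9 × 1.606 = 49.63 mg/L
Css,min = Css,max × e^(−kτ) = 49.63 × 0.3774 ≈ 18.7 mg/L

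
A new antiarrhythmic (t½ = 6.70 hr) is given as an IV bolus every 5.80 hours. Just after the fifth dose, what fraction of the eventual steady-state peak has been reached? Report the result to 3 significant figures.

k = ln 2 / 6.70 = 0.1035 hr⁻¹
f_n = 1 − e^(−nkτ) = 1 − e^(−5 × 0.1035 × 5.80) = 1 − e^(−3.000) = 1 − 0.04978 ≈ 0.950

0.950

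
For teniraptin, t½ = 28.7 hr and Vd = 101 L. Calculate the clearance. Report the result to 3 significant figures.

2.44 L/hr

k = ln 2 / t½ = ln 2 / 28.7 = 0.02415 hr⁻¹
CL = k · V = 0.02415 × 101 ≈ 2.44 L/hr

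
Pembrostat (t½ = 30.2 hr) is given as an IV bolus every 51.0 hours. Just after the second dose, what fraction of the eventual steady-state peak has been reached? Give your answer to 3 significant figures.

0.904

k = ln 2 / 30.2 = 0.02295 hr⁻¹
f_n = 1 − e^(−nkτ) = 1 − e^(−2 × 0.02295 × 51.0) = 1 − e^(−2.341) = 1 − 0.09622 ≈ 0.904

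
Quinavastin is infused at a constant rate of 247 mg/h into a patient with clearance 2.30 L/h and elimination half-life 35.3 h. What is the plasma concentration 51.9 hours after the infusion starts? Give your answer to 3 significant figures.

68.6 µg/mL

Css = rate / CL = 247 / 2.30 = 107.4 µg/mL
k = ln 2 / 35.3 = 0.01964 h⁻¹
C(t) = Css (1 − e^(−kt)) = 107.4 × (1 − e^(−1.019)) = 107.4 × 0.6391 ≈ 68.6 µg/mL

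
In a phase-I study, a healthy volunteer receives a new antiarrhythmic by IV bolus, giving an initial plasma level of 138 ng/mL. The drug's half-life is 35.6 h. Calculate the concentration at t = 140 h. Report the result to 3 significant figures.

9.04 ng/mL

k = ln 2 / 35.6 = 0.01947 h⁻¹
C(t) = C₀ e^(−kt) = 138 × e^(−0.01947 × 140) = 138 × e^(−2.726) = 138 × 0.06549 ≈ 9.04 ng/mL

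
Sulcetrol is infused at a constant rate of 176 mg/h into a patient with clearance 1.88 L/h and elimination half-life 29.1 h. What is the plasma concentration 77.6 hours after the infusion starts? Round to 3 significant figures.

Css = rate / CL = 176 / 1.88 = 93.62 µg/mL
k = ln 2 / 29.1 = 0.02382 h⁻¹
C(t) = Css (1 − e^(−kt)) = 93.62 × (1 − e^(−1.848)) = 93.62 × 0.8425 ≈ 78.9 µg/mL

78.9 µg/mL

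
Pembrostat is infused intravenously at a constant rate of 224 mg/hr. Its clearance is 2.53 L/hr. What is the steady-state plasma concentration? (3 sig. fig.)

Css = infusion rate / CL = 224 / 2.53 ≈ 88.5 µg/mL

88.5 µg/mL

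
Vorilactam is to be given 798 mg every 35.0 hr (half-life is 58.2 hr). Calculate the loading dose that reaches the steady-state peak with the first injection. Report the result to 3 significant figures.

2340 mg

k = ln 2 / 58.2 = 0.01191 hr⁻¹
Accumulation ratio R = 1 / (1 − e^(−kτ)) = 1 / (1 − e^(−0.01191×35.0)) = 1 / (1 − 0.6591) = 2.934
Loading dose = maintenance dose × R = 798 × 2.934 ≈ 2340 mg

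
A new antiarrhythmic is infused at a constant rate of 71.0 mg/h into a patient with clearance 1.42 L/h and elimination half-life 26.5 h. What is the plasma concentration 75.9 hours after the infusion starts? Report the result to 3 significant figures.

Css = rate / CL = 71.0 / 1.42 = 50.00 mg/L
k = ln 2 / 26.5 = 0.02616 h⁻¹
C(t) = Css (1 − e^(−kt)) = 50.00 × (1 − e^(−1.985)) = 50.00 × 0.8627 ≈ 43.1 mg/L

43.1 mg/L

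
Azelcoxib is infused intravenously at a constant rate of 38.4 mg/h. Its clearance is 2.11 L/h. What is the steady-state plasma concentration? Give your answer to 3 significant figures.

18.2 µg/mL

Css = infusion rate / CL = 38.4 / 2.11 ≈ 18.2 µg/mL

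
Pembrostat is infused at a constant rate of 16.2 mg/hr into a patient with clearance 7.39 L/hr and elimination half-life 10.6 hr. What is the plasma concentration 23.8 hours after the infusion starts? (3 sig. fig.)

1.73 mg/L

Css = rate / CL = 16.2 / 7.39 = 2.192 mg/L
k = ln 2 / 10.6 = 0.06539 hr⁻¹
C(t) = Css (1 − e^(−kt)) = 2.192 × (1 − e^(−1.556)) = 2.192 × 0.7891 ≈ 1.73 mg/L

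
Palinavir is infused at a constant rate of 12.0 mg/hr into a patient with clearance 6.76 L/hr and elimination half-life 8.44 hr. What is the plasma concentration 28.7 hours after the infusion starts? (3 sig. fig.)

1.61 mg/L

Css = rate / CL = 12.0 / 6.76 = 1.775 mg/L
k = ln 2 / 8.44 = 0.08213 hr⁻¹
C(t) = Css (1 − e^(−kt)) = 1.775 × (1 − e^(−2.357)) = 1.775 × 0.9053 ≈ 1.61 mg/L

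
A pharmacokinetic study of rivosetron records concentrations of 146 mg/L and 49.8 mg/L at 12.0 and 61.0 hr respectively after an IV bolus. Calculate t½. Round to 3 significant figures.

k = ln(C₁/C₂) / (t₂ − t₁) = ln(146/49.8) / (61.0 − 12.0)
  = 1.076 / 49.00 = 0.02195 hr⁻¹
t½ = ln 2 / k = ln 2 / 0.02195 ≈ 31.6 hours

31.6 hours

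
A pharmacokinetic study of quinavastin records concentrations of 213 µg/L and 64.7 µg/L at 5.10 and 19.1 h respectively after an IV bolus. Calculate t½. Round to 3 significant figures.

k = ln(C₁/C₂) / (t₂ − t₁) = ln(213/64.7) / (19.1 − 5.10)
  = 1.192 / 14.00 = 0.08511 h⁻¹
t½ = ln 2 / k = ln 2 / 0.08511 ≈ 8.14 hours

8.14 hours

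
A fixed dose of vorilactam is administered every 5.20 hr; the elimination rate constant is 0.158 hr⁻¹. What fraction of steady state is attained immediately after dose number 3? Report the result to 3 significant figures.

f_n = 1 − e^(−nkτ) = 1 − e^(−3 × 0.1580 × 5.20) = 1 − e^(−2.465) = 1 − 0.08503 ≈ 0.915

0.915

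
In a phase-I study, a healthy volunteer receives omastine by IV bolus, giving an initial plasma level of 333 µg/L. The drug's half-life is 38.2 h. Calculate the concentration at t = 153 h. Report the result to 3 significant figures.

20.7 µg/L

k = ln 2 / 38.2 = 0.01815 h⁻¹
C(t) = C₀ e^(−kt) = 333 × e^(−0.01815 × 153) = 333 × e^(−2.776) = 333 × 0.06227 ≈ 20.7 µg/L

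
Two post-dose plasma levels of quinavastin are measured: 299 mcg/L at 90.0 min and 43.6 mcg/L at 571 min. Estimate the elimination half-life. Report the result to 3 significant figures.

173 minutes

k = ln(C₁/C₂) / (t₂ − t₁) = ln(299/43.6) / (571 − 90.0)
  = 1.925 / 481.0 = 0.004003 min⁻¹
t½ = ln 2 / k = ln 2 / 0.004003 ≈ 173 minutes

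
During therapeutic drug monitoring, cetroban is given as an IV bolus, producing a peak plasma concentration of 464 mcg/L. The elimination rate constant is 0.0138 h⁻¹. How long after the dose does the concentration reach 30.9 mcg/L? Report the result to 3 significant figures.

196 hours

C(t) = C₀ e^(−kt)  ⇒  t = ln(C₀/C) / k
t = ln(464/30.9) / 0.01380 = 2.709 / 0.01380 ≈ 196 hours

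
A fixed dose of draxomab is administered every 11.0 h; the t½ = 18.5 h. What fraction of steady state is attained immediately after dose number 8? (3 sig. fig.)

k = ln 2 / 18.5 = 0.03747 h⁻¹
f_n = 1 − e^(−nkτ) = 1 − e^(−8 × 0.03747 × 11.0) = 1 − e^(−3.297) = 1 − 0.03699 ≈ 0.963

0.963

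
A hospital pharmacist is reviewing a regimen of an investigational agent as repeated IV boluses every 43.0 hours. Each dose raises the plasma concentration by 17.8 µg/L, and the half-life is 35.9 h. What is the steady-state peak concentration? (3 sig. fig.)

k = ln 2 / 35.9 = 0.01931 h⁻¹
Fraction remaining after one interval: e^(−kτ) = e^(−0.01931 × 43.0) = 0.4359
R = 1 / (1 − 0.4359) = 1.773
Css,max = 17.8 × 1.773 ≈ 31.6 µg/L

31.6 µg/L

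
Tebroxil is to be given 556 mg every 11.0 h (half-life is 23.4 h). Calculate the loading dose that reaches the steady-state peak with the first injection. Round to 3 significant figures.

2000 mg

k = ln 2 / 23.4 = 0.02962 h⁻¹
Accumulation ratio R = 1 / (1 − e^(−kτ)) = 1 / (1 − e^(−0.02962×11.0)) = 1 / (1 − 0.7219) = 3.596
Loading dose = maintenance dose × R = 556 × 3.596 ≈ 2000 mg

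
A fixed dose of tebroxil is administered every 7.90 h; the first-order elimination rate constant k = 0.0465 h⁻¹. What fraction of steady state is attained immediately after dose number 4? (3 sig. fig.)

f_n = 1 − e^(−nkτ) = 1 − e^(−4 × 0.04650 × 7.90) = 1 − e^(−1.469) = 1 − 0.2301 ≈ 0.770

0.770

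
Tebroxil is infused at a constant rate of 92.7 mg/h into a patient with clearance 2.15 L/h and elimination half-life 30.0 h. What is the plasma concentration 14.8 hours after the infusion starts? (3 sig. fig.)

Css = rate / CL = 92.7 / 2.15 = 43.12 mg/L
k = ln 2 / 30.0 = 0.02310 h⁻¹
C(t) = Css (1 − e^(−kt)) = 43.12 × (1 − e^(−0.3420)) = 43.12 × 0.2896 ≈ 12.5 mg/L

12.5 mg/L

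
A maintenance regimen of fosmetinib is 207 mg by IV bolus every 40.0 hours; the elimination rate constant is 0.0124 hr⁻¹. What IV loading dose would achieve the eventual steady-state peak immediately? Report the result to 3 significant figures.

Accumulation ratio R = 1 / (1 − e^(−kτ)) = 1 / (1 − e^(−0.01240×40.0)) = 1 / (1 − 0.6090) = 2.557
Loading dose = maintenance dose × R = 207 × 2.557 ≈ 529 mg

529 mg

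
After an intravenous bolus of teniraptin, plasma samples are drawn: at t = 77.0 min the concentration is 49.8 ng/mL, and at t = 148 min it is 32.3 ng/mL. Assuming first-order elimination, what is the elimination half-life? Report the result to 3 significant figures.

k = ln(C₁/C₂) / (t₂ − t₁) = ln(49.8/32.3) / (148 − 77.0)
  = 0.4329 / 71.00 = 0.006098 min⁻¹
t½ = ln 2 / k = ln 2 / 0.006098 ≈ 114 minutes

114 minutes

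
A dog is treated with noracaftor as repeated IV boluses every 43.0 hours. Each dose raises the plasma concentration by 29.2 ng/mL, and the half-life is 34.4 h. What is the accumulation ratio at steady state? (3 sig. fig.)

1.73

k = ln 2 / 34.4 = 0.02015 h⁻¹
Fraction remaining after one interval: e^(−kτ) = e^(−0.02015 × 43.0) = 0.4204
R = 1 / (1 − 0.4204) = 1 / 0.5796 ≈ 1.73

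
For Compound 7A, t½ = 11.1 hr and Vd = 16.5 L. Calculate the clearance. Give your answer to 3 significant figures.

k = ln 2 / t½ = ln 2 / 11.1 = 0.06245 hr⁻¹
CL = k · V = 0.06245 × 16.5 ≈ 1.03 L/hr

1.03 L/hr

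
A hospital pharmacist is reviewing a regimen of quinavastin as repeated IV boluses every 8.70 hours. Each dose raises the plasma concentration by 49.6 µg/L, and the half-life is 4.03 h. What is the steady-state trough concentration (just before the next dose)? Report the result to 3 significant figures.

14.3 µg/L

k = ln 2 / 4.03 = 0.1720 h⁻¹
Fraction remaining after one interval: e^(−kτ) = e^(−0.1720 × 8.70) = 0.2239
R = 1 / (1 − 0.2239) = 1.289
Css,max = 49.6 × 1.289 = 63.91 µg/L
Css,min = Css,max × e^(−kτ) = 63.91 × 0.2239 ≈ 14.3 µg/L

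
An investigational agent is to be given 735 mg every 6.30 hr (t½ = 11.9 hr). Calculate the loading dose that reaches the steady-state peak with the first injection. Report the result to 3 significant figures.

2390 mg

k = ln 2 / 11.9 = 0.05825 hr⁻¹
Accumulation ratio R = 1 / (1 − e^(−kτ)) = 1 / (1 − e^(−0.05825×6.30)) = 1 / (1 − 0.6928) = 3.256
Loading dose = maintenance dose × R = 735 × 3.256 ≈ 2390 mg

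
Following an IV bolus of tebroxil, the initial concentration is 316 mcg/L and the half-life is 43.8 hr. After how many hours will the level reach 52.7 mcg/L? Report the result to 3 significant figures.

113 hours

k = ln 2 / 43.8 = 0.01583 hr⁻¹
C(t) = C₀ e^(−kt)  ⇒  t = ln(C₀/C) / k
t = ln(316/52.7) / 0.01583 = 1.791 / 0.01583 ≈ 113 hours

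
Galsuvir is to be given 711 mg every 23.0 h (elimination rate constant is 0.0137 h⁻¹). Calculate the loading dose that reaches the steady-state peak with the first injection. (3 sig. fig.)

Accumulation ratio R = 1 / (1 − e^(−kτ)) = 1 / (1 − e^(−0.01370×23.0)) = 1 / (1 − 0.7297) = 3.700
Loading dose = maintenance dose × R = 711 × 3.700 ≈ 2630 mg

2630 mg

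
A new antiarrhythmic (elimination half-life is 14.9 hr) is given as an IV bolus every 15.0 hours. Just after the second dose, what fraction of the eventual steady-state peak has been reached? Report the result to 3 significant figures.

k = ln 2 / 14.9 = 0.04652 hr⁻¹
f_n = 1 − e^(−nkτ) = 1 − e^(−2 × 0.04652 × 15.0) = 1 − e^(−1.396) = 1 − 0.2477 ≈ 0.752

0.752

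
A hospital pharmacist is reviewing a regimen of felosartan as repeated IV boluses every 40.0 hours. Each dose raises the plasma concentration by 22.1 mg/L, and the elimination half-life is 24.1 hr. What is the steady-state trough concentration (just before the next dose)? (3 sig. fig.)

k = ln 2 / 24.1 = 0.02876 hr⁻¹
Fraction remaining after one interval: e^(−kτ) = e^(−0.02876 × 40.0) = 0.3165
R = 1 / (1 − 0.3165) = 1.463
Css,max = 22.1 × 1.463 = 32.33 mg/L
Css,min = Css,max × e^(−kτ) = 32.33 × 0.3165 ≈ 10.2 mg/L

10.2 mg/L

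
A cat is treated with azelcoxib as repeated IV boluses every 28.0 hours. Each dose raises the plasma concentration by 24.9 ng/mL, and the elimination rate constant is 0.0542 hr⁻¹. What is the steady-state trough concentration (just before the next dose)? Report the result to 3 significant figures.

6.99 ng/mL

Fraction remaining after one interval: e^(−kτ) = e^(−0.05420 × 28.0) = 0.2192
R = 1 / (1 − 0.2192) = 1.281
Css,max = 24.9 × 1.281 = 31.89 ng/mL
Css,min = Css,max × e^(−kτ) = 31.89 × 0.2192 ≈ 6.99 ng/mL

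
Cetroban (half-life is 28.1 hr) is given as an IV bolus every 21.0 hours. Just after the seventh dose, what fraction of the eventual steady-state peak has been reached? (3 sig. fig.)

0.973

k = ln 2 / 28.1 = 0.02467 hr⁻¹
f_n = 1 − e^(−nkτ) = 1 − e^(−7 × 0.02467 × 21.0) = 1 − e^(−3.626) = 1 − 0.02662 ≈ 0.973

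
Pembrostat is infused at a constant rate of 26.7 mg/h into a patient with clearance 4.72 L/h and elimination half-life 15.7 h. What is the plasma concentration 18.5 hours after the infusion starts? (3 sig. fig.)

Css = rate / CL = 26.7 / 4.72 = 5.657 µg/mL
k = ln 2 / 15.7 = 0.04415 h⁻¹
C(t) = Css (1 − e^(−kt)) = 5.657 × (1 − e^(−0.8168)) = 5.657 × 0.5581 ≈ 3.16 µg/mL

3.16 µg/mL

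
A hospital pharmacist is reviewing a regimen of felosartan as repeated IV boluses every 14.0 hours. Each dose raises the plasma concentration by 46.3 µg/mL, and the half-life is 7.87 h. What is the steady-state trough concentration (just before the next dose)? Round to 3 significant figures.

19.0 µg/mL

k = ln 2 / 7.87 = 0.08807 h⁻¹
Fraction remaining after one interval: e^(−kτ) = e^(−0.08807 × 14.0) = 0.2914
R = 1 / (1 − 0.2914) = 1.411
Css,max = 46.3 × 1.411 = 65.34 µg/mL
Css,min = Css,max × e^(−kτ) = 65.34 × 0.2914 ≈ 19.0 µg/mL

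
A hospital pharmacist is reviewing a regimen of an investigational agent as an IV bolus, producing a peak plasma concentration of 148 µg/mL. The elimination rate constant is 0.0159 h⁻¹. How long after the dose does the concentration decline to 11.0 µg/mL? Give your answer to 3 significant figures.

C(t) = C₀ e^(−kt)  ⇒  t = ln(C₀/C) / k
t = ln(148/11.0) / 0.01590 = 2.599 / 0.01590 ≈ 163 hours

163 hours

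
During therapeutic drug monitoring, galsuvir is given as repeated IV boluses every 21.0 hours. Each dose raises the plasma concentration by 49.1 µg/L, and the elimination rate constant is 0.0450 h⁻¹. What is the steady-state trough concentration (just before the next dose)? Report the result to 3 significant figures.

Fraction remaining after one interval: e^(−kτ) = e^(−0.04500 × 21.0) = 0.3887
R = 1 / (1 − 0.3887) = 1.636
Css,max = 49.1 × 1.636 = 80.32 µg/L
Css,min = Css,max × e^(−kτ) = 80.32 × 0.3887 ≈ 31.2 µg/L

31.2 µg/L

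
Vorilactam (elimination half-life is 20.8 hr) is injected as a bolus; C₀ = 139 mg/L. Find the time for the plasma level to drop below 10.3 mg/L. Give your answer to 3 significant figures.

k = ln 2 / 20.8 = 0.03332 hr⁻¹
C(t) = C₀ e^(−kt)  ⇒  t = ln(C₀/C) / k
t = ln(139/10.3) / 0.03332 = 2.602 / 0.03332 ≈ 78.1 hours

78.1 hours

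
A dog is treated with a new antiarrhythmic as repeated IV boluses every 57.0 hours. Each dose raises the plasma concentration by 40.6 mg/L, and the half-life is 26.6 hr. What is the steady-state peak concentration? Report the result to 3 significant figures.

52.5 mg/L

k = ln 2 / 26.6 = 0.02606 hr⁻¹
Fraction remaining after one interval: e^(−kτ) = e^(−0.02606 × 57.0) = 0.2264
R = 1 / (1 − 0.2264) = 1.293
Css,max = 40.6 × 1.293 ≈ 52.5 mg/L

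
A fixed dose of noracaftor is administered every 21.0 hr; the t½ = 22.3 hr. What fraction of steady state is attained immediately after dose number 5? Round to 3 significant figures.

k = ln 2 / 22.3 = 0.03108 hr⁻¹
f_n = 1 − e^(−nkτ) = 1 − e^(−5 × 0.03108 × 21.0) = 1 − e^(−3.264) = 1 − 0.03825 ≈ 0.962

0.962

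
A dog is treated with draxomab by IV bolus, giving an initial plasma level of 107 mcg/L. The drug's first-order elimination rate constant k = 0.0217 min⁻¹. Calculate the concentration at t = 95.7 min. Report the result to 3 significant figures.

C(t) = C₀ e^(−kt) = 107 × e^(−0.02170 × 95.7) = 107 × e^(−2.077) = 107 × 0.1253 ≈ 13.4 mcg/L

13.4 mcg/L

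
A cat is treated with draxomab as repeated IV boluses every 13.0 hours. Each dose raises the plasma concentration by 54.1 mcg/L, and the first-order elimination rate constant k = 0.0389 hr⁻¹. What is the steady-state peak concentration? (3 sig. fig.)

Fraction remaining after one interval: e^(−kτ) = e^(−0.03890 × 13.0) = 0.6031
R = 1 / (1 − 0.6031) = 2.519
Css,max = 54.1 × 2.519 ≈ 136 mcg/L

136 mcg/L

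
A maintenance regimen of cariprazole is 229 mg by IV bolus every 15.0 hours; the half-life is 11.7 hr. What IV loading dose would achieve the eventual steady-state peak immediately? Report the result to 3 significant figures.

389 mg

k = ln 2 / 11.7 = 0.05924 hr⁻¹
Accumulation ratio R = 1 / (1 − e^(−kτ)) = 1 / (1 − e^(−0.05924×15.0)) = 1 / (1 − 0.4112) = 1.698
Loading dose = maintenance dose × R = 229 × 1.698 ≈ 389 mg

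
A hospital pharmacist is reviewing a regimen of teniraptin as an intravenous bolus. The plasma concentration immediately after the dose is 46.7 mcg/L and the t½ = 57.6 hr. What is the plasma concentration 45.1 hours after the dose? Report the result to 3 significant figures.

k = ln 2 / 57.6 = 0.01203 hr⁻¹
C(t) = C₀ e^(−kt) = 46.7 × e^(−0.01203 × 45.1) = 46.7 × e^(−0.5427) = 46.7 × 0.5812 ≈ 27.1 mcg/L

27.1 mcg/L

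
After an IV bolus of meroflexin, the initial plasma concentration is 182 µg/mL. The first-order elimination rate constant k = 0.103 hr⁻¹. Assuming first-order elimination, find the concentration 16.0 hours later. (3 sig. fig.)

35.0 µg/mL

C(t) = C₀ e^(−kt) = 182 × e^(−0.1030 × 16.0) = 182 × e^(−1.648) = 182 × 0.1924 ≈ 35.0 µg/mL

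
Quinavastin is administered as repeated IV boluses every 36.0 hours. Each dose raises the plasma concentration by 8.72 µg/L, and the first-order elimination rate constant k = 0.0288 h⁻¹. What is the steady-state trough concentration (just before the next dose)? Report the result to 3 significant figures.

Fraction remaining after one interval: e^(−kτ) = e^(−0.02880 × 36.0) = 0.3546
R = 1 / (1 − 0.3546) = 1.549
Css,max = 8.72 × 1.549 = 13.51 µg/L
Css,min = Css,max × e^(−kτ) = 13.51 × 0.3546 ≈ 4.79 µg/L

4.79 µg/L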